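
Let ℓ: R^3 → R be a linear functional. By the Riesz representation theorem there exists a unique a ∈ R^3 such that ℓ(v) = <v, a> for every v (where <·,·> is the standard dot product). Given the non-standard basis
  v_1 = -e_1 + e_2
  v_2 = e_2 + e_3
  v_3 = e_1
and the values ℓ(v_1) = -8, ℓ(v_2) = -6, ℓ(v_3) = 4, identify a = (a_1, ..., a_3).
a = (4, -4, -2)

Write a = (a_1, ..., a_3) in the standard basis. For each basis vector v_i, ℓ(v_i) = <v_i, a> is a linear equation in the a_j's. Collect the n equations into a matrix system V a = ℓ, where row i of V is v_i (expressed in the standard basis). Since V is invertible (lower-triangular with 1s on the diagonal, up to permutation), solve by back-substitution:
  V =
[[-1, 1, 0],
 [0, 1, 1],
 [1, 0, 0]]
  V a = (-8, -6, 4)
Solving gives a = (4, -4, -2).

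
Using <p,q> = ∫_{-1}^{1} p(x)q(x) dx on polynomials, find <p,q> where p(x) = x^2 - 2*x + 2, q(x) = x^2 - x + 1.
<p,q> = 116/15

Expand the product: p(x)·q(x) = x^4 - 3*x^3 + 5*x^2 - 4*x + 2.
∫_{-1}^{1} of each monomial x^k gives [2/(k+1) if k even, 0 if k odd]. Integrating term-by-term (or equivalently evaluating the antiderivative F(x) = x^5/5 - 3*x^4/4 + 5*x^3/3 - 2*x^2 + 2*x at the endpoints):
  F(1) − F(−1) = 67/60 − (-397/60) = 116/15.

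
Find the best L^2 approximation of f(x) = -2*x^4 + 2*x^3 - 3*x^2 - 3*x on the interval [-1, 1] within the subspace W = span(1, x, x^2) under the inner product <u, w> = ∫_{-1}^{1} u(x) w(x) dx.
g(x) = -33*x^2/7 - 9*x/5 + 6/35

The best approximation g ∈ W is the orthogonal projection of f onto W. Writing g = a_0 + a_1 x + a_2 x^2, the coefficients solve the normal equations G · a = b where
  G_{ij} = <φ_i, φ_j> and b_i = <f, φ_i>, with φ_0 = 1, φ_1 = x, φ_2 = x^2.
G =
  [2, 0, 2/3]
  [0, 2/3, 0]
  [2/3, 0, 2/5],
b = (-14/5, -6/5, -62/35).
Solving gives a_0 = 6/35, a_1 = -9/5, a_2 = -33/7, so
  g(x) = -33*x^2/7 - 9*x/5 + 6/35.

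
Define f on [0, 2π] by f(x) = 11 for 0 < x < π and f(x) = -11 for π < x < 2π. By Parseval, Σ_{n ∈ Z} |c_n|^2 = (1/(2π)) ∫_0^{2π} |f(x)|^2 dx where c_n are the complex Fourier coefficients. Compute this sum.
Σ |c_n|^2 = 121

Parseval equates the L^2 energy of f (normalised by 1/(2π)) with the ℓ^2 sum of its Fourier coefficients: (1/(2π)) ∫_0^{2π} |f|^2 = Σ |c_n|^2.
Compute the left side: (1/(2π)) [∫_0^π 11^2 dx + ∫_π^{2π} (-11)^2 dx] = (1/(2π)) · (121π + 121π) = (121 + 121)/2 = 121.
So Σ_{n ∈ Z} |c_n|^2 = 121.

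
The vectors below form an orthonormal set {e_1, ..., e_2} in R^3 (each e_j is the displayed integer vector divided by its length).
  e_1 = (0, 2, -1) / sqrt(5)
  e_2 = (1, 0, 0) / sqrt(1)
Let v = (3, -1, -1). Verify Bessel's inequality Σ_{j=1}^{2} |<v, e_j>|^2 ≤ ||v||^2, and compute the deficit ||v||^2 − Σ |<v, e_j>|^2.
Σ |<v, e_j>|^2 = 46/5; ||v||^2 = 11; deficit = 9/5

Write each e_j = u_j / sqrt(<u_j, u_j>) where u_j is the displayed integer vector. Then <v, e_j> = <v, u_j> / sqrt(<u_j, u_j>), so |<v, e_j>|^2 = <v, u_j>^2 / <u_j, u_j>.
Coefficients: <v, e_1> = -1/sqrt(5), <v, e_2> = 3/sqrt(1).
Square and sum: Σ |<v, e_j>|^2 = 46/5.
Compute ||v||^2 = v·v = 11.
Deficit = 11 − 46/5 = 9/5 ≥ 0, confirming Bessel's inequality. (The deficit equals ||v − Σ <v,e_j> e_j||^2, the squared distance from v to span{e_j}.)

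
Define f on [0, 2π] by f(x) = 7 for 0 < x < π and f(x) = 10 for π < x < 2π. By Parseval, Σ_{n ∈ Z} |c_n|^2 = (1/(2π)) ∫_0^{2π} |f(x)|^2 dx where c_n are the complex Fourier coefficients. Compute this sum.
Σ |c_n|^2 = 149/2

Parseval equates the L^2 energy of f (normalised by 1/(2π)) with the ℓ^2 sum of its Fourier coefficients: (1/(2π)) ∫_0^{2π} |f|^2 = Σ |c_n|^2.
Compute the left side: (1/(2π)) [∫_0^π 7^2 dx + ∫_π^{2π} 10^2 dx] = (1/(2π)) · (49π + 100π) = (49 + 100)/2 = 149/2.
So Σ_{n ∈ Z} |c_n|^2 = 149/2.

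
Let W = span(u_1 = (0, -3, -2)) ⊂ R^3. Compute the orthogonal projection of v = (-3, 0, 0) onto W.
proj_W(v) = (0, 0, 0)

Set up U = [u_1 | ... | u_1] ∈ R^(3×1). The projector onto W = col(U) is P = U (U^T U)^(-1) U^T.
Compute U^T U =
  [13],
and U^T v = (0).
Solve U^T U · c = U^T v for the coefficients: c = (0). The projection is proj_W(v) = U c.
Check: (v - proj_W(v)) · u_1 = 0  (should be 0).
Result: proj_W(v) = (0, 0, 0).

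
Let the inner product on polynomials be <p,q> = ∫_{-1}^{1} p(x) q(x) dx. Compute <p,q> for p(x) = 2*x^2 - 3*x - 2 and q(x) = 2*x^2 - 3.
<p,q> = 104/15

Expand the product: p(x)·q(x) = 4*x^4 - 6*x^3 - 10*x^2 + 9*x + 6.
∫_{-1}^{1} of each monomial x^k gives [2/(k+1) if k even, 0 if k odd]. Integrating term-by-term (or equivalently evaluating the antiderivative F(x) = 4*x^5/5 - 3*x^4/2 - 10*x^3/3 + 9*x^2/2 + 6*x at the endpoints):
  F(1) − F(−1) = 97/15 − (-7/15) = 104/15.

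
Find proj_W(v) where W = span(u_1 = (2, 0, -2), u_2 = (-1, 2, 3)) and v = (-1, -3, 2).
proj_W(v) = (-7/3, -5/3, 2/3)

Set up U = [u_1 | ... | u_2] ∈ R^(3×2). The projector onto W = col(U) is P = U (U^T U)^(-1) U^T.
Compute U^T U =
  [8, -8]
  [-8, 14],
and U^T v = (-6, 1).
Solve U^T U · c = U^T v for the coefficients: c = (-19/12, -5/6). The projection is proj_W(v) = U c.
Check: (v - proj_W(v)) · u_1 = 0  (should be 0).
Check: (v - proj_W(v)) · u_2 = 0  (should be 0).
Result: proj_W(v) = (-7/3, -5/3, 2/3).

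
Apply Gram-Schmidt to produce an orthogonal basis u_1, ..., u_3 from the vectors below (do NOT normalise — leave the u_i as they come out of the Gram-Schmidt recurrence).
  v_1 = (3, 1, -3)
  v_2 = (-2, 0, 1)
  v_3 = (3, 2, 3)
Orthogonal basis:
  u_1 = (3, 1, -3)
  u_2 = (-11/19, 9/19, -8/19)
  u_3 = (15/14, 45/14, 15/7)

Apply the Gram-Schmidt recurrence
  u_1 = v_1
  u_i = v_i − Σ_{j<i} ((v_i · u_j) / (u_j · u_j)) · u_j.

Step by step this gives:
  u_1 = (3, 1, -3)
  u_2 = (-11/19, 9/19, -8/19)
  u_3 = (15/14, 45/14, 15/7)

Orthogonality check:
  u_2 · u_1 = 0 (should be 0)
  u_3 · u_1 = 0 (should be 0)
  u_3 · u_2 = 0 (should be 0)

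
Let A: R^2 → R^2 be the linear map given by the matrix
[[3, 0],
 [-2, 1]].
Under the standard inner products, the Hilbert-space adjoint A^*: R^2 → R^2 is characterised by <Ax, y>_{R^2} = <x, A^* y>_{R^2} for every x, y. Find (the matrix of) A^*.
A^* = A^T =
[[3, -2],
 [0, 1]]

For real matrices with standard dot products, the defining identity <Ax, y> = <x, A^* y> gives (Ax)^T y = x^T (A^*) y, i.e. x^T A^T y = x^T (A^*) y. Since this holds for all x, y, we must have A^* = A^T. Therefore
A^* =
[[3, -2],
 [0, 1]].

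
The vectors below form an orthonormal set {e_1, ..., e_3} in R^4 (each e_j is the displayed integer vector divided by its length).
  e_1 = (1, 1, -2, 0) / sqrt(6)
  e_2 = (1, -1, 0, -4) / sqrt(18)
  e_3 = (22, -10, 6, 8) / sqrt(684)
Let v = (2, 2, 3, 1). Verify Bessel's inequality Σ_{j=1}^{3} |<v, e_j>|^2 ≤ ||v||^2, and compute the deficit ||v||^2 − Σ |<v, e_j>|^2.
Σ |<v, e_j>|^2 = 99/19; ||v||^2 = 18; deficit = 243/19

Write each e_j = u_j / sqrt(<u_j, u_j>) where u_j is the displayed integer vector. Then <v, e_j> = <v, u_j> / sqrt(<u_j, u_j>), so |<v, e_j>|^2 = <v, u_j>^2 / <u_j, u_j>.
Coefficients: <v, e_1> = -2/sqrt(6), <v, e_2> = -4/sqrt(18), <v, e_3> = 50/sqrt(684).
Square and sum: Σ |<v, e_j>|^2 = 99/19.
Compute ||v||^2 = v·v = 18.
Deficit = 18 − 99/19 = 243/19 ≥ 0, confirming Bessel's inequality. (The deficit equals ||v − Σ <v,e_j> e_j||^2, the squared distance from v to span{e_j}.)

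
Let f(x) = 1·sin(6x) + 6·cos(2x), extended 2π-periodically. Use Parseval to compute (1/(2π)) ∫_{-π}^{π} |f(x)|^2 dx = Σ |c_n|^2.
Σ |c_n|^2 = 37/2

Expand |f|^2 and use orthogonality of {sin(nx), cos(mx)} on [-π, π]:
  ∫_{-π}^{π} sin(nx)^2 dx = π, ∫ cos(mx)^2 dx = π, and cross terms integrate to 0.
So ∫_{-π}^{π} f(x)^2 dx = 1^2 · π + 6^2 · π = (1 + 36)π.
Divide by 2π: (1 + 36)/2 = 37/2.
By Parseval, this equals Σ |c_n|^2.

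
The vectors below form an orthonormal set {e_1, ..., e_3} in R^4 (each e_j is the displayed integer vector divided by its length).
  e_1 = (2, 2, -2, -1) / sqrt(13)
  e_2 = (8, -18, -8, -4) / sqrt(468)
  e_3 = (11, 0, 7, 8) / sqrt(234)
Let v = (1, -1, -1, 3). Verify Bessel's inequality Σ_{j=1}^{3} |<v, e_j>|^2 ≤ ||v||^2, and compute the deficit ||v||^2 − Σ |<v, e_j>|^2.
Σ |<v, e_j>|^2 = 58/13; ||v||^2 = 12; deficit = 98/13

Write each e_j = u_j / sqrt(<u_j, u_j>) where u_j is the displayed integer vector. Then <v, e_j> = <v, u_j> / sqrt(<u_j, u_j>), so |<v, e_j>|^2 = <v, u_j>^2 / <u_j, u_j>.
Coefficients: <v, e_1> = -1/sqrt(13), <v, e_2> = 22/sqrt(468), <v, e_3> = 28/sqrt(234).
Square and sum: Σ |<v, e_j>|^2 = 58/13.
Compute ||v||^2 = v·v = 12.
Deficit = 12 − 58/13 = 98/13 ≥ 0, confirming Bessel's inequality. (The deficit equals ||v − Σ <v,e_j> e_j||^2, the squared distance from v to span{e_j}.)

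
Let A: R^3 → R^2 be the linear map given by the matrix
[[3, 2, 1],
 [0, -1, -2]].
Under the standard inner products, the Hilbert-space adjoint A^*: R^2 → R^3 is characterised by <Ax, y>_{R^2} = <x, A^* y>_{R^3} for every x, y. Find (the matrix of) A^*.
A^* = A^T =
[[3, 0],
 [2, -1],
 [1, -2]]

For real matrices with standard dot products, the defining identity <Ax, y> = <x, A^* y> gives (Ax)^T y = x^T (A^*) y, i.e. x^T A^T y = x^T (A^*) y. Since this holds for all x, y, we must have A^* = A^T. Therefore
A^* =
[[3, 0],
 [2, -1],
 [1, -2]].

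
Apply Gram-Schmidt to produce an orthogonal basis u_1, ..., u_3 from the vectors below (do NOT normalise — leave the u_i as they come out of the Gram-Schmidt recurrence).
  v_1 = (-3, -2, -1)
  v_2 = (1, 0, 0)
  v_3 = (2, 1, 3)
Orthogonal basis:
  u_1 = (-3, -2, -1)
  u_2 = (5/14, -3/7, -3/14)
  u_3 = (0, -1, 2)

Apply the Gram-Schmidt recurrence
  u_1 = v_1
  u_i = v_i − Σ_{j<i} ((v_i · u_j) / (u_j · u_j)) · u_j.

Step by step this gives:
  u_1 = (-3, -2, -1)
  u_2 = (5/14, -3/7, -3/14)
  u_3 = (0, -1, 2)

Orthogonality check:
  u_2 · u_1 = 0 (should be 0)
  u_3 · u_1 = 0 (should be 0)
  u_3 · u_2 = 0 (should be 0)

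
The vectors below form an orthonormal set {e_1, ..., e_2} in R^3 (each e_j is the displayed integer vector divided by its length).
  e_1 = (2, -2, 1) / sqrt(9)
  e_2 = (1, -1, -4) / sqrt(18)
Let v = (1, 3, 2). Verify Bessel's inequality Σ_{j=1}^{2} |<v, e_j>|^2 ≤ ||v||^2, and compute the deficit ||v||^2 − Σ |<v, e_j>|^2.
Σ |<v, e_j>|^2 = 6; ||v||^2 = 14; deficit = 8

Write each e_j = u_j / sqrt(<u_j, u_j>) where u_j is the displayed integer vector. Then <v, e_j> = <v, u_j> / sqrt(<u_j, u_j>), so |<v, e_j>|^2 = <v, u_j>^2 / <u_j, u_j>.
Coefficients: <v, e_1> = -2/sqrt(9), <v, e_2> = -10/sqrt(18).
Square and sum: Σ |<v, e_j>|^2 = 6.
Compute ||v||^2 = v·v = 14.
Deficit = 14 − 6 = 8 ≥ 0, confirming Bessel's inequality. (The deficit equals ||v − Σ <v,e_j> e_j||^2, the squared distance from v to span{e_j}.)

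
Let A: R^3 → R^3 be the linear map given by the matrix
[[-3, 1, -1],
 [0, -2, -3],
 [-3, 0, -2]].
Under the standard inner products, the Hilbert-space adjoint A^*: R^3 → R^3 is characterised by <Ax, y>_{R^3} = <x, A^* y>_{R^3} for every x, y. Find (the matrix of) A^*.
A^* = A^T =
[[-3, 0, -3],
 [1, -2, 0],
 [-1, -3, -2]]

For real matrices with standard dot products, the defining identity <Ax, y> = <x, A^* y> gives (Ax)^T y = x^T (A^*) y, i.e. x^T A^T y = x^T (A^*) y. Since this holds for all x, y, we must have A^* = A^T. Therefore
A^* =
[[-3, 0, -3],
 [1, -2, 0],
 [-1, -3, -2]].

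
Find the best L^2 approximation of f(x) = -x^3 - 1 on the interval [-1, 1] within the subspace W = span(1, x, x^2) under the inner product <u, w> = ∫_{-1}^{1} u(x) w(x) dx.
g(x) = -3*x/5 - 1

The best approximation g ∈ W is the orthogonal projection of f onto W. Writing g = a_0 + a_1 x + a_2 x^2, the coefficients solve the normal equations G · a = b where
  G_{ij} = <φ_i, φ_j> and b_i = <f, φ_i>, with φ_0 = 1, φ_1 = x, φ_2 = x^2.
G =
  [2, 0, 2/3]
  [0, 2/3, 0]
  [2/3, 0, 2/5],
b = (-2, -2/5, -2/3).
Solving gives a_0 = -1, a_1 = -3/5, a_2 = 0, so
  g(x) = -3*x/5 - 1.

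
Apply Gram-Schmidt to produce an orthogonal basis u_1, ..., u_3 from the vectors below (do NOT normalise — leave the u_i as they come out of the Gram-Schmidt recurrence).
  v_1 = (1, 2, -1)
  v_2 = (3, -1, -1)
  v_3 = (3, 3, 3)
Orthogonal basis:
  u_1 = (1, 2, -1)
  u_2 = (8/3, -5/3, -2/3)
  u_3 = (54/31, 36/31, 126/31)

Apply the Gram-Schmidt recurrence
  u_1 = v_1
  u_i = v_i − Σ_{j<i} ((v_i · u_j) / (u_j · u_j)) · u_j.

Step by step this gives:
  u_1 = (1, 2, -1)
  u_2 = (8/3, -5/3, -2/3)
  u_3 = (54/31, 36/31, 126/31)

Orthogonality check:
  u_2 · u_1 = 0 (should be 0)
  u_3 · u_1 = 0 (should be 0)
  u_3 · u_2 = 0 (should be 0)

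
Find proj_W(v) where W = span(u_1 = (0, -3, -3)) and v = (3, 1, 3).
proj_W(v) = (0, 2, 2)

Set up U = [u_1 | ... | u_1] ∈ R^(3×1). The projector onto W = col(U) is P = U (U^T U)^(-1) U^T.
Compute U^T U =
  [18],
and U^T v = (-12).
Solve U^T U · c = U^T v for the coefficients: c = (-2/3). The projection is proj_W(v) = U c.
Check: (v - proj_W(v)) · u_1 = 0  (should be 0).
Result: proj_W(v) = (0, 2, 2).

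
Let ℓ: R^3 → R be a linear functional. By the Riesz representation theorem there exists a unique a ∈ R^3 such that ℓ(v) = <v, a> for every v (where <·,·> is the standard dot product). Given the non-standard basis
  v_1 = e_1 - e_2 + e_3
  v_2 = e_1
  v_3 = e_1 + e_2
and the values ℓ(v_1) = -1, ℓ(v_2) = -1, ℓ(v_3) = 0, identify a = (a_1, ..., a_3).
a = (-1, 1, 1)

Write a = (a_1, ..., a_3) in the standard basis. For each basis vector v_i, ℓ(v_i) = <v_i, a> is a linear equation in the a_j's. Collect the n equations into a matrix system V a = ℓ, where row i of V is v_i (expressed in the standard basis). Since V is invertible (lower-triangular with 1s on the diagonal, up to permutation), solve by back-substitution:
  V =
[[1, -1, 1],
 [1, 0, 0],
 [1, 1, 0]]
  V a = (-1, -1, 0)
Solving gives a = (-1, 1, 1).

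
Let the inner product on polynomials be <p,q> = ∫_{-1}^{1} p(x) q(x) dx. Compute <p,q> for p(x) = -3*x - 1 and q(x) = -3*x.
<p,q> = 6

Expand the product: p(x)·q(x) = 9*x^2 + 3*x.
∫_{-1}^{1} of each monomial x^k gives [2/(k+1) if k even, 0 if k odd]. Integrating term-by-term (or equivalently evaluating the antiderivative F(x) = 3*x^3 + 3*x^2/2 at the endpoints):
  F(1) − F(−1) = 9/2 − (-3/2) = 6.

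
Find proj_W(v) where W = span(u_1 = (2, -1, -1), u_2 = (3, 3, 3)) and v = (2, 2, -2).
proj_W(v) = (2, 0, 0)

Set up U = [u_1 | ... | u_2] ∈ R^(3×2). The projector onto W = col(U) is P = U (U^T U)^(-1) U^T.
Compute U^T U =
  [6, 0]
  [0, 27],
and U^T v = (4, 6).
Solve U^T U · c = U^T v for the coefficients: c = (2/3, 2/9). The projection is proj_W(v) = U c.
Check: (v - proj_W(v)) · u_1 = 0  (should be 0).
Check: (v - proj_W(v)) · u_2 = 0  (should be 0).
Result: proj_W(v) = (2, 0, 0).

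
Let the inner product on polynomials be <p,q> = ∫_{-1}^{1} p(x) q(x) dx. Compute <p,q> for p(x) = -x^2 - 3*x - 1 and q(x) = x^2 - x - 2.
<p,q> = 94/15

Expand the product: p(x)·q(x) = -x^4 - 2*x^3 + 4*x^2 + 7*x + 2.
∫_{-1}^{1} of each monomial x^k gives [2/(k+1) if k even, 0 if k odd]. Integrating term-by-term (or equivalently evaluating the antiderivative F(x) = -x^5/5 - x^4/2 + 4*x^3/3 + 7*x^2/2 + 2*x at the endpoints):
  F(1) − F(−1) = 92/15 − (-2/15) = 94/15.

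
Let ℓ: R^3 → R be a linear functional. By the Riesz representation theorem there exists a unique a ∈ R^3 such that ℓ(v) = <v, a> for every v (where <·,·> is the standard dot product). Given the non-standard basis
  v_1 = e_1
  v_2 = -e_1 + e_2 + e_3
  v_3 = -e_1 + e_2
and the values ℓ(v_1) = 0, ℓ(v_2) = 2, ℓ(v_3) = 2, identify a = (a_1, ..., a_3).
a = (0, 2, 0)

Write a = (a_1, ..., a_3) in the standard basis. For each basis vector v_i, ℓ(v_i) = <v_i, a> is a linear equation in the a_j's. Collect the n equations into a matrix system V a = ℓ, where row i of V is v_i (expressed in the standard basis). Since V is invertible (lower-triangular with 1s on the diagonal, up to permutation), solve by back-substitution:
  V =
[[1, 0, 0],
 [-1, 1, 1],
 [-1, 1, 0]]
  V a = (0, 2, 2)
Solving gives a = (0, 2, 0).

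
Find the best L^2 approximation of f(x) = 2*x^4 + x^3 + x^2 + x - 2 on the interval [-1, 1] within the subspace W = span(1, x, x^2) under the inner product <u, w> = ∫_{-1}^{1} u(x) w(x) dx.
g(x) = 19*x^2/7 + 8*x/5 - 76/35

The best approximation g ∈ W is the orthogonal projection of f onto W. Writing g = a_0 + a_1 x + a_2 x^2, the coefficients solve the normal equations G · a = b where
  G_{ij} = <φ_i, φ_j> and b_i = <f, φ_i>, with φ_0 = 1, φ_1 = x, φ_2 = x^2.
G =
  [2, 0, 2/3]
  [0, 2/3, 0]
  [2/3, 0, 2/5],
b = (-38/15, 16/15, -38/105).
Solving gives a_0 = -76/35, a_1 = 8/5, a_2 = 19/7, so
  g(x) = 19*x^2/7 + 8*x/5 - 76/35.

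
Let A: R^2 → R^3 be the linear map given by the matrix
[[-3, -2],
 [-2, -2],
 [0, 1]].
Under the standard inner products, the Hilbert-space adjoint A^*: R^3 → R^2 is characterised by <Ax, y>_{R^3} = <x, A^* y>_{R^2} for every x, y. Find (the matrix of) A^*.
A^* = A^T =
[[-3, -2, 0],
 [-2, -2, 1]]

For real matrices with standard dot products, the defining identity <Ax, y> = <x, A^* y> gives (Ax)^T y = x^T (A^*) y, i.e. x^T A^T y = x^T (A^*) y. Since this holds for all x, y, we must have A^* = A^T. Therefore
A^* =
[[-3, -2, 0],
 [-2, -2, 1]].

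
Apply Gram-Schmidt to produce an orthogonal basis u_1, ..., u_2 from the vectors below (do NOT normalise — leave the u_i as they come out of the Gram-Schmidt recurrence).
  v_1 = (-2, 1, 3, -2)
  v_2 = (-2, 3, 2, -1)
Orthogonal basis:
  u_1 = (-2, 1, 3, -2)
  u_2 = (-1/3, 13/6, -1/2, 2/3)

Apply the Gram-Schmidt recurrence
  u_1 = v_1
  u_i = v_i − Σ_{j<i} ((v_i · u_j) / (u_j · u_j)) · u_j.

Step by step this gives:
  u_1 = (-2, 1, 3, -2)
  u_2 = (-1/3, 13/6, -1/2, 2/3)

Orthogonality check:
  u_2 · u_1 = 0 (should be 0)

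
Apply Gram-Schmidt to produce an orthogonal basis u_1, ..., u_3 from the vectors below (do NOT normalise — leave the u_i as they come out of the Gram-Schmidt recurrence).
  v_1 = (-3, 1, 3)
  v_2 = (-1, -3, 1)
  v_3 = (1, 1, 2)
Orthogonal basis:
  u_1 = (-3, 1, 3)
  u_2 = (-10/19, -60/19, 10/19)
  u_3 = (3/2, 0, 3/2)

Apply the Gram-Schmidt recurrence
  u_1 = v_1
  u_i = v_i − Σ_{j<i} ((v_i · u_j) / (u_j · u_j)) · u_j.

Step by step this gives:
  u_1 = (-3, 1, 3)
  u_2 = (-10/19, -60/19, 10/19)
  u_3 = (3/2, 0, 3/2)

Orthogonality check:
  u_2 · u_1 = 0 (should be 0)
  u_3 · u_1 = 0 (should be 0)
  u_3 · u_2 = 0 (should be 0)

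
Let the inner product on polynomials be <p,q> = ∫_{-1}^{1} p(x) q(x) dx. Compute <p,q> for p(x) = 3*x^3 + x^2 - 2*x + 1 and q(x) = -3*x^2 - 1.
<p,q> = -88/15

Expand the product: p(x)·q(x) = -9*x^5 - 3*x^4 + 3*x^3 - 4*x^2 + 2*x - 1.
∫_{-1}^{1} of each monomial x^k gives [2/(k+1) if k even, 0 if k odd]. Integrating term-by-term (or equivalently evaluating the antiderivative F(x) = -3*x^6/2 - 3*x^5/5 + 3*x^4/4 - 4*x^3/3 + x^2 - x at the endpoints):
  F(1) − F(−1) = -161/60 − (191/60) = -88/15.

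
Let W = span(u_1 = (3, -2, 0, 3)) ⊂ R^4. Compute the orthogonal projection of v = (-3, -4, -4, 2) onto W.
proj_W(v) = (15/22, -5/11, 0, 15/22)

Set up U = [u_1 | ... | u_1] ∈ R^(4×1). The projector onto W = col(U) is P = U (U^T U)^(-1) U^T.
Compute U^T U =
  [22],
and U^T v = (5).
Solve U^T U · c = U^T v for the coefficients: c = (5/22). The projection is proj_W(v) = U c.
Check: (v - proj_W(v)) · u_1 = 0  (should be 0).
Result: proj_W(v) = (15/22, -5/11, 0, 15/22).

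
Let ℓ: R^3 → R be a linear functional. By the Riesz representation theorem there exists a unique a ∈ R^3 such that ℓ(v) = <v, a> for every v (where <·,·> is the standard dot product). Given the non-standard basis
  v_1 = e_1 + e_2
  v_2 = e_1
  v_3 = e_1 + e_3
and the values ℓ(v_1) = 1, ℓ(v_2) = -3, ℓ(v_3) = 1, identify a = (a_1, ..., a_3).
a = (-3, 4, 4)

Write a = (a_1, ..., a_3) in the standard basis. For each basis vector v_i, ℓ(v_i) = <v_i, a> is a linear equation in the a_j's. Collect the n equations into a matrix system V a = ℓ, where row i of V is v_i (expressed in the standard basis). Since V is invertible (lower-triangular with 1s on the diagonal, up to permutation), solve by back-substitution:
  V =
[[1, 1, 0],
 [1, 0, 0],
 [1, 0, 1]]
  V a = (1, -3, 1)
Solving gives a = (-3, 4, 4).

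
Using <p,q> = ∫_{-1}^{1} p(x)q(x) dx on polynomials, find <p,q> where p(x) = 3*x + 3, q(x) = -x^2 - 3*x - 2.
<p,q> = -20

Expand the product: p(x)·q(x) = -3*x^3 - 12*x^2 - 15*x - 6.
∫_{-1}^{1} of each monomial x^k gives [2/(k+1) if k even, 0 if k odd]. Integrating term-by-term (or equivalently evaluating the antiderivative F(x) = -3*x^4/4 - 4*x^3 - 15*x^2/2 - 6*x at the endpoints):
  F(1) − F(−1) = -73/4 − (7/4) = -20.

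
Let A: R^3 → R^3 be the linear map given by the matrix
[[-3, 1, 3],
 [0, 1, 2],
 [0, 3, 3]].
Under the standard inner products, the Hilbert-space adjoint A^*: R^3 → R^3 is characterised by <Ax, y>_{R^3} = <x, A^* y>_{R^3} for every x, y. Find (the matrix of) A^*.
A^* = A^T =
[[-3, 0, 0],
 [1, 1, 3],
 [3, 2, 3]]

For real matrices with standard dot products, the defining identity <Ax, y> = <x, A^* y> gives (Ax)^T y = x^T (A^*) y, i.e. x^T A^T y = x^T (A^*) y. Since this holds for all x, y, we must have A^* = A^T. Therefore
A^* =
[[-3, 0, 0],
 [1, 1, 3],
 [3, 2, 3]].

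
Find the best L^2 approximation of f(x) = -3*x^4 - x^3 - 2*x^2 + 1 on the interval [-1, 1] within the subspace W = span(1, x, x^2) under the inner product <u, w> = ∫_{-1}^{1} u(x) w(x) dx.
g(x) = -32*x^2/7 - 3*x/5 + 44/35

The best approximation g ∈ W is the orthogonal projection of f onto W. Writing g = a_0 + a_1 x + a_2 x^2, the coefficients solve the normal equations G · a = b where
  G_{ij} = <φ_i, φ_j> and b_i = <f, φ_i>, with φ_0 = 1, φ_1 = x, φ_2 = x^2.
G =
  [2, 0, 2/3]
  [0, 2/3, 0]
  [2/3, 0, 2/5],
b = (-8/15, -2/5, -104/105).
Solving gives a_0 = 44/35, a_1 = -3/5, a_2 = -32/7, so
  g(x) = -32*x^2/7 - 3*x/5 + 44/35.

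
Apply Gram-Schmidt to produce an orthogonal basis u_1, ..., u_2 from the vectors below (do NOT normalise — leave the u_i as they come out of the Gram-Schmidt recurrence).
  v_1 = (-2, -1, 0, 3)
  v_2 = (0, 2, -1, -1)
Orthogonal basis:
  u_1 = (-2, -1, 0, 3)
  u_2 = (-5/7, 23/14, -1, 1/14)

Apply the Gram-Schmidt recurrence
  u_1 = v_1
  u_i = v_i − Σ_{j<i} ((v_i · u_j) / (u_j · u_j)) · u_j.

Step by step this gives:
  u_1 = (-2, -1, 0, 3)
  u_2 = (-5/7, 23/14, -1, 1/14)

Orthogonality check:
  u_2 · u_1 = 0 (should be 0)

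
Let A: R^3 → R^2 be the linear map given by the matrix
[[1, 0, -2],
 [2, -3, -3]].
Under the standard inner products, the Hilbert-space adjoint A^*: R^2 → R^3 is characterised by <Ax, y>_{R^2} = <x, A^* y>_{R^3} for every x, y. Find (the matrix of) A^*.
A^* = A^T =
[[1, 2],
 [0, -3],
 [-2, -3]]

For real matrices with standard dot products, the defining identity <Ax, y> = <x, A^* y> gives (Ax)^T y = x^T (A^*) y, i.e. x^T A^T y = x^T (A^*) y. Since this holds for all x, y, we must have A^* = A^T. Therefore
A^* =
[[1, 2],
 [0, -3],
 [-2, -3]].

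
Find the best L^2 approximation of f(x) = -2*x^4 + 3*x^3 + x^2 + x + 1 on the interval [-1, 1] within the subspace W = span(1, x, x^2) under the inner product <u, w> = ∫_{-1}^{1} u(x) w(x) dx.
g(x) = -5*x^2/7 + 14*x/5 + 41/35

The best approximation g ∈ W is the orthogonal projection of f onto W. Writing g = a_0 + a_1 x + a_2 x^2, the coefficients solve the normal equations G · a = b where
  G_{ij} = <φ_i, φ_j> and b_i = <f, φ_i>, with φ_0 = 1, φ_1 = x, φ_2 = x^2.
G =
  [2, 0, 2/3]
  [0, 2/3, 0]
  [2/3, 0, 2/5],
b = (28/15, 28/15, 52/105).
Solving gives a_0 = 41/35, a_1 = 14/5, a_2 = -5/7, so
  g(x) = -5*x^2/7 + 14*x/5 + 41/35.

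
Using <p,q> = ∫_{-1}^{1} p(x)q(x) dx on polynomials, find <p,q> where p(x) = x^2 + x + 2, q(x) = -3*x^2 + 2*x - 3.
<p,q> = -268/15

Expand the product: p(x)·q(x) = -3*x^4 - x^3 - 7*x^2 + x - 6.
∫_{-1}^{1} of each monomial x^k gives [2/(k+1) if k even, 0 if k odd]. Integrating term-by-term (or equivalently evaluating the antiderivative F(x) = -3*x^5/5 - x^4/4 - 7*x^3/3 + x^2/2 - 6*x at the endpoints):
  F(1) − F(−1) = -521/60 − (551/60) = -268/15.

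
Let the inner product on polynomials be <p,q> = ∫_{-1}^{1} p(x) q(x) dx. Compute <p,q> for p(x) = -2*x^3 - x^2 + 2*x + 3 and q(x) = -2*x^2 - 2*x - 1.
<p,q> = -48/5

Expand the product: p(x)·q(x) = 4*x^5 + 6*x^4 - 9*x^2 - 8*x - 3.
∫_{-1}^{1} of each monomial x^k gives [2/(k+1) if k even, 0 if k odd]. Integrating term-by-term (or equivalently evaluating the antiderivative F(x) = 2*x^6/3 + 6*x^5/5 - 3*x^3 - 4*x^2 - 3*x at the endpoints):
  F(1) − F(−1) = -122/15 − (22/15) = -48/5.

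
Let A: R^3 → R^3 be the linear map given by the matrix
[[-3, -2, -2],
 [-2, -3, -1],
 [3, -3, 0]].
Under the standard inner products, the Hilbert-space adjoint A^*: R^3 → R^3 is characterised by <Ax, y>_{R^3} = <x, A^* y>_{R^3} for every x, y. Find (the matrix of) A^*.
A^* = A^T =
[[-3, -2, 3],
 [-2, -3, -3],
 [-2, -1, 0]]

For real matrices with standard dot products, the defining identity <Ax, y> = <x, A^* y> gives (Ax)^T y = x^T (A^*) y, i.e. x^T A^T y = x^T (A^*) y. Since this holds for all x, y, we must have A^* = A^T. Therefore
A^* =
[[-3, -2, 3],
 [-2, -3, -3],
 [-2, -1, 0]].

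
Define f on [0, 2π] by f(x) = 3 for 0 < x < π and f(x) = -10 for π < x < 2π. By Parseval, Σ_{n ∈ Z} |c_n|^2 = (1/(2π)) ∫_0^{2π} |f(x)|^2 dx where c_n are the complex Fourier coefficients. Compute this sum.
Σ |c_n|^2 = 109/2

Parseval equates the L^2 energy of f (normalised by 1/(2π)) with the ℓ^2 sum of its Fourier coefficients: (1/(2π)) ∫_0^{2π} |f|^2 = Σ |c_n|^2.
Compute the left side: (1/(2π)) [∫_0^π 3^2 dx + ∫_π^{2π} (-10)^2 dx] = (1/(2π)) · (9π + 100π) = (9 + 100)/2 = 109/2.
So Σ_{n ∈ Z} |c_n|^2 = 109/2.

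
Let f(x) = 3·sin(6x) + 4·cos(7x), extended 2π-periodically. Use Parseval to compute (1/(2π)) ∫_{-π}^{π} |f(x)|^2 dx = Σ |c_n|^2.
Σ |c_n|^2 = 25/2

Expand |f|^2 and use orthogonality of {sin(nx), cos(mx)} on [-π, π]:
  ∫_{-π}^{π} sin(nx)^2 dx = π, ∫ cos(mx)^2 dx = π, and cross terms integrate to 0.
So ∫_{-π}^{π} f(x)^2 dx = 3^2 · π + 4^2 · π = (9 + 16)π.
Divide by 2π: (9 + 16)/2 = 25/2.
By Parseval, this equals Σ |c_n|^2.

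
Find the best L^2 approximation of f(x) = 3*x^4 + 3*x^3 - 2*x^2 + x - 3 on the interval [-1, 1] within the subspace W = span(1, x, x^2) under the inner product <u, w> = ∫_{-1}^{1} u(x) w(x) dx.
g(x) = 4*x^2/7 + 14*x/5 - 114/35

The best approximation g ∈ W is the orthogonal projection of f onto W. Writing g = a_0 + a_1 x + a_2 x^2, the coefficients solve the normal equations G · a = b where
  G_{ij} = <φ_i, φ_j> and b_i = <f, φ_i>, with φ_0 = 1, φ_1 = x, φ_2 = x^2.
G =
  [2, 0, 2/3]
  [0, 2/3, 0]
  [2/3, 0, 2/5],
b = (-92/15, 28/15, -68/35).
Solving gives a_0 = -114/35, a_1 = 14/5, a_2 = 4/7, so
  g(x) = 4*x^2/7 + 14*x/5 - 114/35.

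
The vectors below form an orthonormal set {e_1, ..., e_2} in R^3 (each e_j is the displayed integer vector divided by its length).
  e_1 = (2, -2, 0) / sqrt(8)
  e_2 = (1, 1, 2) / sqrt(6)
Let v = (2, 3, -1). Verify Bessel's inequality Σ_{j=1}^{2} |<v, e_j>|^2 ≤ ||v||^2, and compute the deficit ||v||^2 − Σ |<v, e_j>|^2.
Σ |<v, e_j>|^2 = 2; ||v||^2 = 14; deficit = 12

Write each e_j = u_j / sqrt(<u_j, u_j>) where u_j is the displayed integer vector. Then <v, e_j> = <v, u_j> / sqrt(<u_j, u_j>), so |<v, e_j>|^2 = <v, u_j>^2 / <u_j, u_j>.
Coefficients: <v, e_1> = -2/sqrt(8), <v, e_2> = 3/sqrt(6).
Square and sum: Σ |<v, e_j>|^2 = 2.
Compute ||v||^2 = v·v = 14.
Deficit = 14 − 2 = 12 ≥ 0, confirming Bessel's inequality. (The deficit equals ||v − Σ <v,e_j> e_j||^2, the squared distance from v to span{e_j}.)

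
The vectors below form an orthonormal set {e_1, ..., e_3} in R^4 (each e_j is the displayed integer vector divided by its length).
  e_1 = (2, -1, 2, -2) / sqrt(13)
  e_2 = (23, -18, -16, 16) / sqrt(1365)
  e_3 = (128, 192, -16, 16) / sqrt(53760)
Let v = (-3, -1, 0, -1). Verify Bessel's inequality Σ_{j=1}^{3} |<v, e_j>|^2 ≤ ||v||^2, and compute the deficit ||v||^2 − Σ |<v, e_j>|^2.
Σ |<v, e_j>|^2 = 21/2; ||v||^2 = 11; deficit = 1/2

Write each e_j = u_j / sqrt(<u_j, u_j>) where u_j is the displayed integer vector. Then <v, e_j> = <v, u_j> / sqrt(<u_j, u_j>), so |<v, e_j>|^2 = <v, u_j>^2 / <u_j, u_j>.
Coefficients: <v, e_1> = -3/sqrt(13), <v, e_2> = -67/sqrt(1365), <v, e_3> = -592/sqrt(53760).
Square and sum: Σ |<v, e_j>|^2 = 21/2.
Compute ||v||^2 = v·v = 11.
Deficit = 11 − 21/2 = 1/2 ≥ 0, confirming Bessel's inequality. (The deficit equals ||v − Σ <v,e_j> e_j||^2, the squared distance from v to span{e_j}.)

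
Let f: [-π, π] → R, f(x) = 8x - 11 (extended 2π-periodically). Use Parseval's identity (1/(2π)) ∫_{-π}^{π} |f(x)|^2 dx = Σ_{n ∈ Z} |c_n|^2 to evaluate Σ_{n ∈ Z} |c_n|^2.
Σ |c_n|^2 = 64π^2/3 + 121

Expand and integrate term by term over [-π, π]:
  ∫ (8x)^2 dx = 64·(2π^3/3); ∫ 2·8·(-11)·x dx = 0 (odd integrand); ∫ (-11)^2 dx = 121·2π.
So (1/(2π)) ∫_{-π}^{π} (8x - 11)^2 dx = 64π^2/3 + 121 = 64π^2/3 + 121.
Parseval ⇒ Σ |c_n|^2 = 64π^2/3 + 121.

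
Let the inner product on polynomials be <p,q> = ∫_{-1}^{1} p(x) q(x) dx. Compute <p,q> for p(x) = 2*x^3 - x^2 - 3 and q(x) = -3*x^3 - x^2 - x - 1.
<p,q> = 688/105

Expand the product: p(x)·q(x) = -6*x^6 + x^5 - x^4 + 8*x^3 + 4*x^2 + 3*x + 3.
∫_{-1}^{1} of each monomial x^k gives [2/(k+1) if k even, 0 if k odd]. Integrating term-by-term (or equivalently evaluating the antiderivative F(x) = -6*x^7/7 + x^6/6 - x^5/5 + 2*x^4 + 4*x^3/3 + 3*x^2/2 + 3*x at the endpoints):
  F(1) − F(−1) = 243/35 − (41/105) = 688/105.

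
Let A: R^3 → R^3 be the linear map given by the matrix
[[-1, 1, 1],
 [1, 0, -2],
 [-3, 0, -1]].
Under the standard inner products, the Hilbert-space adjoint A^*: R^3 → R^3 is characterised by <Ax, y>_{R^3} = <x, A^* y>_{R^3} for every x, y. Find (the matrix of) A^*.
A^* = A^T =
[[-1, 1, -3],
 [1, 0, 0],
 [1, -2, -1]]

For real matrices with standard dot products, the defining identity <Ax, y> = <x, A^* y> gives (Ax)^T y = x^T (A^*) y, i.e. x^T A^T y = x^T (A^*) y. Since this holds for all x, y, we must have A^* = A^T. Therefore
A^* =
[[-1, 1, -3],
 [1, 0, 0],
 [1, -2, -1]].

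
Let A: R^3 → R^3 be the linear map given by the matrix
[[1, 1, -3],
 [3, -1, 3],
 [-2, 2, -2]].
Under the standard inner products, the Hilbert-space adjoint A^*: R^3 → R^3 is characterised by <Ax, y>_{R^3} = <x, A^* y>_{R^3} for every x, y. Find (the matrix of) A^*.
A^* = A^T =
[[1, 3, -2],
 [1, -1, 2],
 [-3, 3, -2]]

For real matrices with standard dot products, the defining identity <Ax, y> = <x, A^* y> gives (Ax)^T y = x^T (A^*) y, i.e. x^T A^T y = x^T (A^*) y. Since this holds for all x, y, we must have A^* = A^T. Therefore
A^* =
[[1, 3, -2],
 [1, -1, 2],
 [-3, 3, -2]].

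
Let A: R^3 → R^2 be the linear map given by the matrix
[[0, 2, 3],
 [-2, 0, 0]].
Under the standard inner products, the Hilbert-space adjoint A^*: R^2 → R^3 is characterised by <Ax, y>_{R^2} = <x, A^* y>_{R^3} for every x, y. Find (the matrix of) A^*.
A^* = A^T =
[[0, -2],
 [2, 0],
 [3, 0]]

For real matrices with standard dot products, the defining identity <Ax, y> = <x, A^* y> gives (Ax)^T y = x^T (A^*) y, i.e. x^T A^T y = x^T (A^*) y. Since this holds for all x, y, we must have A^* = A^T. Therefore
A^* =
[[0, -2],
 [2, 0],
 [3, 0]].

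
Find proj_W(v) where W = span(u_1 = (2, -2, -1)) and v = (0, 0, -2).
proj_W(v) = (4/9, -4/9, -2/9)

Set up U = [u_1 | ... | u_1] ∈ R^(3×1). The projector onto W = col(U) is P = U (U^T U)^(-1) U^T.
Compute U^T U =
  [9],
and U^T v = (2).
Solve U^T U · c = U^T v for the coefficients: c = (2/9). The projection is proj_W(v) = U c.
Check: (v - proj_W(v)) · u_1 = 0  (should be 0).
Result: proj_W(v) = (4/9, -4/9, -2/9).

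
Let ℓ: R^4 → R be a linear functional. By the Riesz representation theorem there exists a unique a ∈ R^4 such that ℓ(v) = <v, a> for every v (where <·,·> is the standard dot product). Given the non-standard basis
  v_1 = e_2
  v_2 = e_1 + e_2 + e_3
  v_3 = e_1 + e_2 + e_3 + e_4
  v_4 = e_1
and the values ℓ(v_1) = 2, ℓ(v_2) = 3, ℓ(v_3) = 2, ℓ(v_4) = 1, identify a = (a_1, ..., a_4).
a = (1, 2, 0, -1)

Write a = (a_1, ..., a_4) in the standard basis. For each basis vector v_i, ℓ(v_i) = <v_i, a> is a linear equation in the a_j's. Collect the n equations into a matrix system V a = ℓ, where row i of V is v_i (expressed in the standard basis). Since V is invertible (lower-triangular with 1s on the diagonal, up to permutation), solve by back-substitution:
  V =
[[0, 1, 0, 0],
 [1, 1, 1, 0],
 [1, 1, 1, 1],
 [1, 0, 0, 0]]
  V a = (2, 3, 2, 1)
Solving gives a = (1, 2, 0, -1).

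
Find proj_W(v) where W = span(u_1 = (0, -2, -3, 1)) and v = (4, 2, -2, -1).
proj_W(v) = (0, -1/7, -3/14, 1/14)

Set up U = [u_1 | ... | u_1] ∈ R^(4×1). The projector onto W = col(U) is P = U (U^T U)^(-1) U^T.
Compute U^T U =
  [14],
and U^T v = (1).
Solve U^T U · c = U^T v for the coefficients: c = (1/14). The projection is proj_W(v) = U c.
Check: (v - proj_W(v)) · u_1 = 0  (should be 0).
Result: proj_W(v) = (0, -1/7, -3/14, 1/14).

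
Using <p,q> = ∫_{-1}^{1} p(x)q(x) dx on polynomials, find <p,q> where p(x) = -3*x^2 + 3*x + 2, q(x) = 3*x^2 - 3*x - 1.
<p,q> = -38/5

Expand the product: p(x)·q(x) = -9*x^4 + 18*x^3 - 9*x - 2.
∫_{-1}^{1} of each monomial x^k gives [2/(k+1) if k even, 0 if k odd]. Integrating term-by-term (or equivalently evaluating the antiderivative F(x) = -9*x^5/5 + 9*x^4/2 - 9*x^2/2 - 2*x at the endpoints):
  F(1) − F(−1) = -19/5 − (19/5) = -38/5.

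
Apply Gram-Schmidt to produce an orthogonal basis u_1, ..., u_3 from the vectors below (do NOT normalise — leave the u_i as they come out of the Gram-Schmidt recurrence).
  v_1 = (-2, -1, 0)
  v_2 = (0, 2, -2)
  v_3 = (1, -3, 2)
Orthogonal basis:
  u_1 = (-2, -1, 0)
  u_2 = (-4/5, 8/5, -2)
  u_3 = (1/3, -2/3, -2/3)

Apply the Gram-Schmidt recurrence
  u_1 = v_1
  u_i = v_i − Σ_{j<i} ((v_i · u_j) / (u_j · u_j)) · u_j.

Step by step this gives:
  u_1 = (-2, -1, 0)
  u_2 = (-4/5, 8/5, -2)
  u_3 = (1/3, -2/3, -2/3)

Orthogonality check:
  u_2 · u_1 = 0 (should be 0)
  u_3 · u_1 = 0 (should be 0)
  u_3 · u_2 = 0 (should be 0)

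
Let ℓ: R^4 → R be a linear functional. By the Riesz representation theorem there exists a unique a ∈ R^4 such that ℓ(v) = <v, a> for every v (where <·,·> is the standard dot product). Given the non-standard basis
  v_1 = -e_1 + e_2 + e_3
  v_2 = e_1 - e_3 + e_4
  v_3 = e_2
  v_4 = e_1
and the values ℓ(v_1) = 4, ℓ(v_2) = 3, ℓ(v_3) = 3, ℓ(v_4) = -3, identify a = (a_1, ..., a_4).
a = (-3, 3, -2, 4)

Write a = (a_1, ..., a_4) in the standard basis. For each basis vector v_i, ℓ(v_i) = <v_i, a> is a linear equation in the a_j's. Collect the n equations into a matrix system V a = ℓ, where row i of V is v_i (expressed in the standard basis). Since V is invertible (lower-triangular with 1s on the diagonal, up to permutation), solve by back-substitution:
  V =
[[-1, 1, 1, 0],
 [1, 0, -1, 1],
 [0, 1, 0, 0],
 [1, 0, 0, 0]]
  V a = (4, 3, 3, -3)
Solving gives a = (-3, 3, -2, 4).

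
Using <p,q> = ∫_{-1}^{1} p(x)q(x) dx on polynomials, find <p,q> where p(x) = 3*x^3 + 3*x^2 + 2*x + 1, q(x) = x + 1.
<p,q> = 98/15

Expand the product: p(x)·q(x) = 3*x^4 + 6*x^3 + 5*x^2 + 3*x + 1.
∫_{-1}^{1} of each monomial x^k gives [2/(k+1) if k even, 0 if k odd]. Integrating term-by-term (or equivalently evaluating the antiderivative F(x) = 3*x^5/5 + 3*x^4/2 + 5*x^3/3 + 3*x^2/2 + x at the endpoints):
  F(1) − F(−1) = 94/15 − (-4/15) = 98/15.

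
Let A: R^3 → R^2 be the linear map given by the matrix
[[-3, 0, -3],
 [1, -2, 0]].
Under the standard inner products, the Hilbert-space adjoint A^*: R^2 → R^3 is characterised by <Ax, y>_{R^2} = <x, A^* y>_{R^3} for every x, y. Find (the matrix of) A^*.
A^* = A^T =
[[-3, 1],
 [0, -2],
 [-3, 0]]

For real matrices with standard dot products, the defining identity <Ax, y> = <x, A^* y> gives (Ax)^T y = x^T (A^*) y, i.e. x^T A^T y = x^T (A^*) y. Since this holds for all x, y, we must have A^* = A^T. Therefore
A^* =
[[-3, 1],
 [0, -2],
 [-3, 0]].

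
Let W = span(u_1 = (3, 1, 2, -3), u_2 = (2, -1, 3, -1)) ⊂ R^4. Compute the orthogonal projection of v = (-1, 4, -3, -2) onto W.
proj_W(v) = (-35/149, 510/149, -545/149, -278/149)

Set up U = [u_1 | ... | u_2] ∈ R^(4×2). The projector onto W = col(U) is P = U (U^T U)^(-1) U^T.
Compute U^T U =
  [23, 14]
  [14, 15],
and U^T v = (1, -13).
Solve U^T U · c = U^T v for the coefficients: c = (197/149, -313/149). The projection is proj_W(v) = U c.
Check: (v - proj_W(v)) · u_1 = 0  (should be 0).
Check: (v - proj_W(v)) · u_2 = 0  (should be 0).
Result: proj_W(v) = (-35/149, 510/149, -545/149, -278/149).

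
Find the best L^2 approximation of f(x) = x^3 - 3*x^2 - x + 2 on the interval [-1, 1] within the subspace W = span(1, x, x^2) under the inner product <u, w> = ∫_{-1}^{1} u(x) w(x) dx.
g(x) = -3*x^2 - 2*x/5 + 2

The best approximation g ∈ W is the orthogonal projection of f onto W. Writing g = a_0 + a_1 x + a_2 x^2, the coefficients solve the normal equations G · a = b where
  G_{ij} = <φ_i, φ_j> and b_i = <f, φ_i>, with φ_0 = 1, φ_1 = x, φ_2 = x^2.
G =
  [2, 0, 2/3]
  [0, 2/3, 0]
  [2/3, 0, 2/5],
b = (2, -4/15, 2/15).
Solving gives a_0 = 2, a_1 = -2/5, a_2 = -3, so
  g(x) = -3*x^2 - 2*x/5 + 2.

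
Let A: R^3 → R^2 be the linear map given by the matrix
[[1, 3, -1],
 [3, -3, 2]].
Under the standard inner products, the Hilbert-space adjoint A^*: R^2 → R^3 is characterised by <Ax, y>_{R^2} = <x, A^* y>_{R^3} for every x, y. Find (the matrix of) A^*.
A^* = A^T =
[[1, 3],
 [3, -3],
 [-1, 2]]

For real matrices with standard dot products, the defining identity <Ax, y> = <x, A^* y> gives (Ax)^T y = x^T (A^*) y, i.e. x^T A^T y = x^T (A^*) y. Since this holds for all x, y, we must have A^* = A^T. Therefore
A^* =
[[1, 3],
 [3, -3],
 [-1, 2]].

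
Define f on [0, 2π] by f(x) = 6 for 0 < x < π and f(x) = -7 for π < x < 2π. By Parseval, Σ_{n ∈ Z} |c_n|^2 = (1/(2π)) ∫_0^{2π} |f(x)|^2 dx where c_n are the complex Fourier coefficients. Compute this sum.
Σ |c_n|^2 = 85/2

Parseval equates the L^2 energy of f (normalised by 1/(2π)) with the ℓ^2 sum of its Fourier coefficients: (1/(2π)) ∫_0^{2π} |f|^2 = Σ |c_n|^2.
Compute the left side: (1/(2π)) [∫_0^π 6^2 dx + ∫_π^{2π} (-7)^2 dx] = (1/(2π)) · (36π + 49π) = (36 + 49)/2 = 85/2.
So Σ_{n ∈ Z} |c_n|^2 = 85/2.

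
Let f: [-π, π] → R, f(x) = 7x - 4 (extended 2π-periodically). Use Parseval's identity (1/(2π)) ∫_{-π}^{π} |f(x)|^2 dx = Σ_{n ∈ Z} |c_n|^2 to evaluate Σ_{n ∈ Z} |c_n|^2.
Σ |c_n|^2 = 49π^2/3 + 16

Expand and integrate term by term over [-π, π]:
  ∫ (7x)^2 dx = 49·(2π^3/3); ∫ 2·7·(-4)·x dx = 0 (odd integrand); ∫ (-4)^2 dx = 16·2π.
So (1/(2π)) ∫_{-π}^{π} (7x - 4)^2 dx = 49π^2/3 + 16 = 49π^2/3 + 16.
Parseval ⇒ Σ |c_n|^2 = 49π^2/3 + 16.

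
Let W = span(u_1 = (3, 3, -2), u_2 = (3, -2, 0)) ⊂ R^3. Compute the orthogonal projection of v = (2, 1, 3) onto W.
proj_W(v) = (318/277, -77/277, -54/277)

Set up U = [u_1 | ... | u_2] ∈ R^(3×2). The projector onto W = col(U) is P = U (U^T U)^(-1) U^T.
Compute U^T U =
  [22, 3]
  [3, 13],
and U^T v = (3, 4).
Solve U^T U · c = U^T v for the coefficients: c = (27/277, 79/277). The projection is proj_W(v) = U c.
Check: (v - proj_W(v)) · u_1 = 0  (should be 0).
Check: (v - proj_W(v)) · u_2 = 0  (should be 0).
Result: proj_W(v) = (318/277, -77/277, -54/277).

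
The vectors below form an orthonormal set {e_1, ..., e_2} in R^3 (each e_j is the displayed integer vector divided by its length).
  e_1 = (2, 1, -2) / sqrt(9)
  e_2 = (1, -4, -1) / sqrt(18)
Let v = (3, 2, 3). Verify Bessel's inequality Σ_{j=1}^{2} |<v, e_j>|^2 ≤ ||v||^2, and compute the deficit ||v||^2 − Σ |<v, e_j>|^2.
Σ |<v, e_j>|^2 = 4; ||v||^2 = 22; deficit = 18

Write each e_j = u_j / sqrt(<u_j, u_j>) where u_j is the displayed integer vector. Then <v, e_j> = <v, u_j> / sqrt(<u_j, u_j>), so |<v, e_j>|^2 = <v, u_j>^2 / <u_j, u_j>.
Coefficients: <v, e_1> = 2/sqrt(9), <v, e_2> = -8/sqrt(18).
Square and sum: Σ |<v, e_j>|^2 = 4.
Compute ||v||^2 = v·v = 22.
Deficit = 22 − 4 = 18 ≥ 0, confirming Bessel's inequality. (The deficit equals ||v − Σ <v,e_j> e_j||^2, the squared distance from v to span{e_j}.)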